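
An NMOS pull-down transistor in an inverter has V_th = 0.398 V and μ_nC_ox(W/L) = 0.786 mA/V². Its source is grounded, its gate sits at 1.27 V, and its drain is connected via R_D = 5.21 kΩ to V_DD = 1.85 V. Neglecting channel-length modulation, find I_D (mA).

I_D = 0.253 mA

V_GS = V_G = 1.27 V, so V_ov = 1.27 − 0.398 = 0.872 V.
Assume saturation: I_D = ½ k_n V_ov² = 0.5 × 0.786 × 0.872² = 0.299 mA, giving V_DS = V_DD − I_D R_D = 1.85 − 0.299 × 5.21 = 0.293 V.
But 0.293 V < V_ov = 0.872 V, so the device is actually in triode.
In triode I_D = k_n[V_ov V_DS − ½ V_DS²] and I_D = (V_DD − V_DS)/R_D. Equating: 2.05 V_DS² − 4.571 V_DS + 1.85 = 0, giving V_DS = 0.531 V (the root below V_ov).
I_D = (1.85 − 0.531) / 5.21 = 0.253 mA.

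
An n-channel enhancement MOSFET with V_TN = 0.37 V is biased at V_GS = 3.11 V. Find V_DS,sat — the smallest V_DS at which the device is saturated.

The boundary between triode and saturation is V_DS = V_GS − V_TN = V_ov.
V_ov = 3.11 − 0.37 = 2.74 V.

V_DS,sat = 2.74 V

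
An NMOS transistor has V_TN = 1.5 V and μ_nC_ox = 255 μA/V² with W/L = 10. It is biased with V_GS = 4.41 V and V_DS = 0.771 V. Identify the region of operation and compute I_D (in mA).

k_n = μ_nC_ox · (W/L) = 2.55 mA/V².
V_ov = V_GS − V_TN = 4.41 − 1.5 = 2.91 V.
Since V_DS = 0.771 V < V_ov = 2.91 V, the device is in the triode region.
I_D = k_n [V_ov · V_DS − ½ V_DS²] = 2.55 × [2.91 × 0.771 − 0.5 × 0.771²] = 4.96 mA.

Triode; I_D = 4.96 mA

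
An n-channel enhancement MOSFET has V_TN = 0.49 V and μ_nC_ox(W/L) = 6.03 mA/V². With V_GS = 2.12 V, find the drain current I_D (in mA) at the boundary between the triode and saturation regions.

I_D = 8.01 mA

At the boundary V_DS = V_ov = V_GS − V_TN = 2.12 − 0.49 = 1.63 V.
I_D = ½ k_n V_ov² = 0.5 × 6.03 × 1.63² = 8.01 mA.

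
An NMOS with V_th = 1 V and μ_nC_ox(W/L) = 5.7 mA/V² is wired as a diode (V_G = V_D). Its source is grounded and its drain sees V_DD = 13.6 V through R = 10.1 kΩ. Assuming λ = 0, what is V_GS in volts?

With gate tied to drain, V_GS = V_DS ≥ V_GS − V_th, so the device is in saturation.
KCL at the drain: ½ k_n (V_GS − V_th)² = (V_DD − V_GS)/R.
Let x = V_GS − 1. Then 28.8 x² + x − 12.6 = 0, giving x = 0.644 V (positive root), so V_GS = 1.64 V.
I_D = (V_DD − V_GS)/R = (13.6 − 1.64) / 10.1 = 1.18 mA.

V_GS = 1.64 V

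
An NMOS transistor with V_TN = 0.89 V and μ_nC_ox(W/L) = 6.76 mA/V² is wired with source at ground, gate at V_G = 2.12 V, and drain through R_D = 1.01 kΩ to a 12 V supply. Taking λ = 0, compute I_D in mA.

I_D = 5.11 mA

V_GS = V_G = 2.12 V, so V_ov = 2.12 − 0.89 = 1.23 V.
Assume saturation: I_D = ½ k_n V_ov² = 0.5 × 6.76 × 1.23² = 5.11 mA, giving V_DS = V_DD − I_D R_D = 12 − 5.11 × 1.01 = 6.84 V.
V_DS = 6.84 V ≥ V_ov = 1.23 V, confirming saturation.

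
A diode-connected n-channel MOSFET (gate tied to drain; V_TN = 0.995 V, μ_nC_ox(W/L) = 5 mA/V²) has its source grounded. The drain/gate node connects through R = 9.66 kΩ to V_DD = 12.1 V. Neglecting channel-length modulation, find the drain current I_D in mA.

I_D = 1.08 mA

With gate tied to drain, V_GS = V_DS ≥ V_GS − V_TN, so the device is in saturation.
KCL at the drain: ½ k_n (V_GS − V_TN)² = (V_DD − V_GS)/R.
Let x = V_GS − 0.995. Then 24.1 x² + x − 11.11 = 0, giving x = 0.658 V (positive root), so V_GS = 1.65 V.
I_D = (V_DD − V_GS)/R = (12.1 − 1.65) / 9.66 = 1.08 mA.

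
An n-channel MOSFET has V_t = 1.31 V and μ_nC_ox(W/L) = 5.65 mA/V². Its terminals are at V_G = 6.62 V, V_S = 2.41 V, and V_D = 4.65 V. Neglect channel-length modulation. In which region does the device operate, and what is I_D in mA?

V_GS = V_G − V_S = 6.62 − 2.41 = 4.21 V; V_DS = V_D − V_S = 4.65 − 2.41 = 2.24 V.
V_ov = V_GS − V_t = 4.21 − 1.31 = 2.9 V.
Since V_DS = 2.24 V < V_ov = 2.9 V, the device is in the triode region.
I_D = k_n [V_ov · V_DS − ½ V_DS²] = 5.65 × [2.9 × 2.24 − 0.5 × 2.24²] = 22.5 mA.

Triode; I_D = 22.5 mA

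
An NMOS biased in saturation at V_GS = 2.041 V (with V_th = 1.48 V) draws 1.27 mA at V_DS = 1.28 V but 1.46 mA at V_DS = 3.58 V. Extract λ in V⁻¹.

λ = 0.0710 V⁻¹

With V_GS fixed, I_D ∝ (1 + λ V_DS) in saturation, so I_D2/I_D1 = (1 + λ V_DS2)/(1 + λ V_DS1).
1.46/1.27 = 1.15 = (1 + 3.58 λ)/(1 + 1.28 λ).
Solving: λ (I_D1 V_DS2 − I_D2 V_DS1) = I_D2 − I_D1, so λ = (1.46 − 1.27) / (1.27 × 3.58 − 1.46 × 1.28) = 0.19 / 2.68 = 0.071 V⁻¹.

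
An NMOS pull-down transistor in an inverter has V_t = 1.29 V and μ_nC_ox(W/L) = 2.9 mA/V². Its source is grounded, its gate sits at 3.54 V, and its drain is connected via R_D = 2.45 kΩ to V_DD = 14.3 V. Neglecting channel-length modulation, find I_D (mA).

I_D = 5.39 mA

V_GS = V_G = 3.54 V, so V_ov = 3.54 − 1.29 = 2.25 V.
Assume saturation: I_D = ½ k_n V_ov² = 0.5 × 2.9 × 2.25² = 7.34 mA, giving V_DS = V_DD − I_D R_D = 14.3 − 7.34 × 2.45 = -3.68 V.
But -3.68 V < V_ov = 2.25 V, so the device is actually in triode.
In triode I_D = k_n[V_ov V_DS − ½ V_DS²] and I_D = (V_DD − V_DS)/R_D. Equating: 3.55 V_DS² − 16.99 V_DS + 14.3 = 0, giving V_DS = 1.09 V (the root below V_ov).
I_D = (14.3 − 1.09) / 2.45 = 5.39 mA.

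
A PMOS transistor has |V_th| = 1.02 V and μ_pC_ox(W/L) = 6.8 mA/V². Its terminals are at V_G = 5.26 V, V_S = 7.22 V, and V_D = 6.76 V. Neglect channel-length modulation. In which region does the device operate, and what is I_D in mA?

V_SG = V_S − V_G = 7.22 − 5.26 = 1.96 V; V_SD = V_S − V_D = 7.22 − 6.76 = 0.46 V.
V_ov = V_SG − |V_th| = 1.96 − 1.02 = 0.94 V.
Since V_SD = 0.46 V < V_ov = 0.94 V, the device is in the triode region.
I_D = k_p [V_ov · V_SD − ½ V_SD²] = 6.8 × [0.94 × 0.46 − 0.5 × 0.46²] = 2.22 mA.

Triode; I_D = 2.22 mA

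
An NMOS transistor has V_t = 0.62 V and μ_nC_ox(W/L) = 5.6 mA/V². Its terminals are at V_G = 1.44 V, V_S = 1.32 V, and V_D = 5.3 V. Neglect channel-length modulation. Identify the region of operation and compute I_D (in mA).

Cutoff; I_D = 0 mA

V_GS = V_G − V_S = 1.44 − 1.32 = 0.12 V; V_DS = V_D − V_S = 5.3 − 1.32 = 3.98 V.
V_GS = 0.12 V < V_t = 0.62 V, so the transistor is in cutoff.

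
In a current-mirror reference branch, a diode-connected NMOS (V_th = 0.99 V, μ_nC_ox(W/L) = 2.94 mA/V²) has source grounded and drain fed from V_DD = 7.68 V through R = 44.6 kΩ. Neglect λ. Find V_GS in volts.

With gate tied to drain, V_GS = V_DS ≥ V_GS − V_th, so the device is in saturation.
KCL at the drain: ½ k_n (V_GS − V_th)² = (V_DD − V_GS)/R.
Let x = V_GS − 0.99. Then 65.6 x² + x − 6.69 = 0, giving x = 0.312 V (positive root), so V_GS = 1.3 V.
I_D = (V_DD − V_GS)/R = (7.68 − 1.3) / 44.6 = 0.143 mA.

V_GS = 1.30 V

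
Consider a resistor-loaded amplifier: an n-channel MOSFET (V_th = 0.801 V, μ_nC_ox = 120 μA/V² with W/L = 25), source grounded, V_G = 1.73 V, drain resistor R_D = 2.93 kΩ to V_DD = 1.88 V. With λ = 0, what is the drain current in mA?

V_GS = V_G = 1.73 V, so V_ov = 1.73 − 0.801 = 0.929 V.
k_n = μ_nC_ox · (W/L) = 3 mA/V².
Assume saturation: I_D = ½ k_n V_ov² = 0.5 × 3 × 0.929² = 1.29 mA, giving V_DS = V_DD − I_D R_D = 1.88 − 1.29 × 2.93 = -1.91 V.
But -1.91 V < V_ov = 0.929 V, so the device is actually in triode.
In triode I_D = k_n[V_ov V_DS − ½ V_DS²] and I_D = (V_DD − V_DS)/R_D. Equating: 4.4 V_DS² − 9.166 V_DS + 1.88 = 0, giving V_DS = 0.231 V (the root below V_ov).
I_D = (1.88 − 0.231) / 2.93 = 0.563 mA.

I_D = 0.563 mA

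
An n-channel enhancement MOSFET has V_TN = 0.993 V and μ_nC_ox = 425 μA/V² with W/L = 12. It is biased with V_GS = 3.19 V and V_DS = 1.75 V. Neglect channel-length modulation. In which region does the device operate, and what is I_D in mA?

k_n = μ_nC_ox · (W/L) = 5.1 mA/V².
V_ov = V_GS − V_TN = 3.19 − 0.993 = 2.2 V.
Since V_DS = 1.75 V < V_ov = 2.2 V, the device is in the triode region.
I_D = k_n [V_ov · V_DS − ½ V_DS²] = 5.1 × [2.2 × 1.75 − 0.5 × 1.75²] = 11.8 mA.

Triode; I_D = 11.8 mA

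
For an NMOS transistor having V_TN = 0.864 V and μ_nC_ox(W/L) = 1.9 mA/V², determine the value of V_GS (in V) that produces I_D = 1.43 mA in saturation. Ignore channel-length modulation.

V_GS = 2.09 V

In saturation I_D = ½ k_n (V_GS − V_TN)², so V_GS − V_TN = √(2 I_D / k_n) = √(2 × 1.43 / 1.9) = 1.23 V.
V_GS = 0.864 + 1.23 = 2.09 V.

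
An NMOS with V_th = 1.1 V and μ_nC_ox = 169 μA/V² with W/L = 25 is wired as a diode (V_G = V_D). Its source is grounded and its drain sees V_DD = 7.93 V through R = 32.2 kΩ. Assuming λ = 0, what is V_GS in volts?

V_GS = 1.41 V

With gate tied to drain, V_GS = V_DS ≥ V_GS − V_th, so the device is in saturation.
k_n = μ_nC_ox · (W/L) = 4.225 mA/V².
KCL at the drain: ½ k_n (V_GS − V_th)² = (V_DD − V_GS)/R.
Let x = V_GS − 1.1. Then 68 x² + x − 6.83 = 0, giving x = 0.31 V (positive root), so V_GS = 1.41 V.
I_D = (V_DD − V_GS)/R = (7.93 − 1.41) / 32.2 = 0.202 mA.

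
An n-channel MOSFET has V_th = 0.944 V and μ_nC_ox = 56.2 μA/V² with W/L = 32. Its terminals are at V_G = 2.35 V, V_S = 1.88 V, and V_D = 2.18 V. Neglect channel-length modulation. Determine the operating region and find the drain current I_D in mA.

V_GS = V_G − V_S = 2.35 − 1.88 = 0.47 V; V_DS = V_D − V_S = 2.18 − 1.88 = 0.3 V.
V_GS = 0.47 V < V_th = 0.944 V, so the transistor is in cutoff.

Cutoff; I_D = 0 mA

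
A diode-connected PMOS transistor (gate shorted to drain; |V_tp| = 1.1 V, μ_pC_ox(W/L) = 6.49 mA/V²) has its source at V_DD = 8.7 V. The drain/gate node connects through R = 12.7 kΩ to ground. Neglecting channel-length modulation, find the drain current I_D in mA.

I_D = 0.566 mA

With gate tied to drain, V_SG = V_SD ≥ V_SG − |V_tp|, so the device is in saturation.
KCL at the drain: ½ k_p (V_SG − |V_tp|)² = (V_DD − V_SG)/R.
Let x = V_SG − 1.1. Then 41.2 x² + x − 7.6 = 0, giving x = 0.417 V (positive root), so V_SG = 1.52 V.
I_D = (V_DD − V_SG)/R = (8.7 − 1.52) / 12.7 = 0.566 mA.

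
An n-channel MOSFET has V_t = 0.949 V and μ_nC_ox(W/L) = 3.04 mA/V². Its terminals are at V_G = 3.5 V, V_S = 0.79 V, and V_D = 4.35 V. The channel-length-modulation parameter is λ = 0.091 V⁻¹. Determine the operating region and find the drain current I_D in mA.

V_GS = V_G − V_S = 3.5 − 0.79 = 2.71 V; V_DS = V_D − V_S = 4.35 − 0.79 = 3.56 V.
V_ov = V_GS − V_t = 2.71 − 0.949 = 1.76 V.
Since V_DS = 3.56 V ≥ V_ov = 1.76 V, the device is in saturation.
I_D = ½ k_n V_ov² (1 + λ V_DS) = 0.5 × 3.04 × 1.76² × (1 + 0.091 × 3.56) = 6.24 mA.

Saturation; I_D = 6.24 mA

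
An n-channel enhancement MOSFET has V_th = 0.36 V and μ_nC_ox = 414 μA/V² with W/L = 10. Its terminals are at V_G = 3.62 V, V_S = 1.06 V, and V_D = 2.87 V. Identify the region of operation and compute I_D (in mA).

V_GS = V_G − V_S = 3.62 − 1.06 = 2.56 V; V_DS = V_D − V_S = 2.87 − 1.06 = 1.81 V.
k_n = μ_nC_ox · (W/L) = 4.14 mA/V².
V_ov = V_GS − V_th = 2.56 − 0.36 = 2.2 V.
Since V_DS = 1.81 V < V_ov = 2.2 V, the device is in the triode region.
I_D = k_n [V_ov · V_DS − ½ V_DS²] = 4.14 × [2.2 × 1.81 − 0.5 × 1.81²] = 9.7 mA.

Triode; I_D = 9.70 mA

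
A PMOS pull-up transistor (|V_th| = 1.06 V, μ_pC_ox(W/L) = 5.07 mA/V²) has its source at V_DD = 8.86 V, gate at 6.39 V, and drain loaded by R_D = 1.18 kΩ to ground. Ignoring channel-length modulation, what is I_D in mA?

V_SG = V_DD − V_G = 8.86 − 6.39 = 2.47 V, so V_ov = 2.47 − 1.06 = 1.41 V.
Assume saturation: I_D = ½ k_p V_ov² = 0.5 × 5.07 × 1.41² = 5.04 mA, giving V_SD = V_DD − I_D R_D = 8.86 − 5.04 × 1.18 = 2.91 V.
V_SD = 2.91 V ≥ V_ov = 1.41 V, confirming saturation.

I_D = 5.04 mA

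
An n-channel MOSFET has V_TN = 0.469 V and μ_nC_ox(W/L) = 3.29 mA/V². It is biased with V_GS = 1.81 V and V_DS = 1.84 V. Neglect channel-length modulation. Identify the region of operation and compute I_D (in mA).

Saturation; I_D = 2.96 mA

V_ov = V_GS − V_TN = 1.81 − 0.469 = 1.34 V.
Since V_DS = 1.84 V ≥ V_ov = 1.34 V, the device is in saturation.
I_D = ½ k_n V_ov² = 0.5 × 3.29 × 1.34² = 2.96 mA.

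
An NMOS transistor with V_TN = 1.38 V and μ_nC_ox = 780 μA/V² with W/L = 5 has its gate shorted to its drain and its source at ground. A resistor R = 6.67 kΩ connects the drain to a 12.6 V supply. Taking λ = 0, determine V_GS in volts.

With gate tied to drain, V_GS = V_DS ≥ V_GS − V_TN, so the device is in saturation.
k_n = μ_nC_ox · (W/L) = 3.9 mA/V².
KCL at the drain: ½ k_n (V_GS − V_TN)² = (V_DD − V_GS)/R.
Let x = V_GS − 1.38. Then 13 x² + x − 11.22 = 0, giving x = 0.891 V (positive root), so V_GS = 2.27 V.
I_D = (V_DD − V_GS)/R = (12.6 − 2.27) / 6.67 = 1.55 mA.

V_GS = 2.27 V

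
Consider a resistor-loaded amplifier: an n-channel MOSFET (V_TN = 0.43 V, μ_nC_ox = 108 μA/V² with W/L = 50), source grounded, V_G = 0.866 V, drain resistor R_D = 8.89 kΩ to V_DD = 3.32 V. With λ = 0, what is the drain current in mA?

I_D = 0.352 mA

V_GS = V_G = 0.866 V, so V_ov = 0.866 − 0.43 = 0.436 V.
k_n = μ_nC_ox · (W/L) = 5.4 mA/V².
Assume saturation: I_D = ½ k_n V_ov² = 0.5 × 5.4 × 0.436² = 0.513 mA, giving V_DS = V_DD − I_D R_D = 3.32 − 0.513 × 8.89 = -1.24 V.
But -1.24 V < V_ov = 0.436 V, so the device is actually in triode.
In triode I_D = k_n[V_ov V_DS − ½ V_DS²] and I_D = (V_DD − V_DS)/R_D. Equating: 24 V_DS² − 21.93 V_DS + 3.32 = 0, giving V_DS = 0.192 V (the root below V_ov).
I_D = (3.32 − 0.192) / 8.89 = 0.352 mA.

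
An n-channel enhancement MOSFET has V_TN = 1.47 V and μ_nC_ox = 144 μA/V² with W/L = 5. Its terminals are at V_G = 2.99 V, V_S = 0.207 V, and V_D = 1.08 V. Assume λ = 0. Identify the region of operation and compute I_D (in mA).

V_GS = V_G − V_S = 2.99 − 0.207 = 2.78 V; V_DS = V_D − V_S = 1.08 − 0.207 = 0.873 V.
k_n = μ_nC_ox · (W/L) = 0.72 mA/V².
V_ov = V_GS − V_TN = 2.78 − 1.47 = 1.31 V.
Since V_DS = 0.873 V < V_ov = 1.31 V, the device is in the triode region.
I_D = k_n [V_ov · V_DS − ½ V_DS²] = 0.72 × [1.31 × 0.873 − 0.5 × 0.873²] = 0.551 mA.

Triode; I_D = 0.551 mA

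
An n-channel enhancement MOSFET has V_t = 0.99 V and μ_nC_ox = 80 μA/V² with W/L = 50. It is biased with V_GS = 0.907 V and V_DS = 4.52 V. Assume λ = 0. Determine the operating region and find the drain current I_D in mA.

V_GS = 0.907 V < V_t = 0.99 V, so the transistor is in cutoff.

Cutoff; I_D = 0 mA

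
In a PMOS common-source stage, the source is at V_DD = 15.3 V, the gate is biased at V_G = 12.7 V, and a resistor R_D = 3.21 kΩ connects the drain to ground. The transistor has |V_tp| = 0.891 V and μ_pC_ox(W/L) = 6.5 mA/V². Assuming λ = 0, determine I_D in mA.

I_D = 4.62 mA

V_SG = V_DD − V_G = 15.3 − 12.7 = 2.6 V, so V_ov = 2.6 − 0.891 = 1.71 V.
Assume saturation: I_D = ½ k_p V_ov² = 0.5 × 6.5 × 1.71² = 9.49 mA, giving V_SD = V_DD − I_D R_D = 15.3 − 9.49 × 3.21 = -15.2 V.
But -15.2 V < V_ov = 1.71 V, so the device is actually in triode.
In triode I_D = k_p[V_ov V_SD − ½ V_SD²] and I_D = (V_DD − V_SD)/R_D. Equating: 10.4 V_SD² − 36.66 V_SD + 15.3 = 0, giving V_SD = 0.484 V (the root below V_ov).
I_D = (15.3 − 0.484) / 3.21 = 4.62 mA.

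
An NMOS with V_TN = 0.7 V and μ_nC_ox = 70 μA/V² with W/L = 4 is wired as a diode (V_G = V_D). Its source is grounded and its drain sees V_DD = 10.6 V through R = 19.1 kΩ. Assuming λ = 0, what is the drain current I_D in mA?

I_D = 0.427 mA

With gate tied to drain, V_GS = V_DS ≥ V_GS − V_TN, so the device is in saturation.
k_n = μ_nC_ox · (W/L) = 0.28 mA/V².
KCL at the drain: ½ k_n (V_GS − V_TN)² = (V_DD − V_GS)/R.
Let x = V_GS − 0.7. Then 2.67 x² + x − 9.9 = 0, giving x = 1.75 V (positive root), so V_GS = 2.45 V.
I_D = (V_DD − V_GS)/R = (10.6 − 2.45) / 19.1 = 0.427 mA.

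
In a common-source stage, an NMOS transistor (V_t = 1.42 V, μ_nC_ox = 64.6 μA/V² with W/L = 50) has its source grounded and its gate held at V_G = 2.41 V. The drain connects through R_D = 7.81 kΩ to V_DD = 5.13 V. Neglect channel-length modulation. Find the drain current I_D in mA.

V_GS = V_G = 2.41 V, so V_ov = 2.41 − 1.42 = 0.99 V.
k_n = μ_nC_ox · (W/L) = 3.23 mA/V².
Assume saturation: I_D = ½ k_n V_ov² = 0.5 × 3.23 × 0.99² = 1.58 mA, giving V_DS = V_DD − I_D R_D = 5.13 − 1.58 × 7.81 = -7.23 V.
But -7.23 V < V_ov = 0.99 V, so the device is actually in triode.
In triode I_D = k_n[V_ov V_DS − ½ V_DS²] and I_D = (V_DD − V_DS)/R_D. Equating: 12.6 V_DS² − 25.97 V_DS + 5.13 = 0, giving V_DS = 0.221 V (the root below V_ov).
I_D = (5.13 − 0.221) / 7.81 = 0.629 mA.

I_D = 0.629 mA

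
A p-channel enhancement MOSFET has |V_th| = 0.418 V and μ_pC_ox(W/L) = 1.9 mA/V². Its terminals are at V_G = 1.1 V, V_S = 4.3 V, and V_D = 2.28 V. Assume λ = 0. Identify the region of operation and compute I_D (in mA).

V_SG = V_S − V_G = 4.3 − 1.1 = 3.2 V; V_SD = V_S − V_D = 4.3 − 2.28 = 2.02 V.
V_ov = V_SG − |V_th| = 3.2 − 0.418 = 2.78 V.
Since V_SD = 2.02 V < V_ov = 2.78 V, the device is in the triode region.
I_D = k_p [V_ov · V_SD − ½ V_SD²] = 1.9 × [2.78 × 2.02 − 0.5 × 2.02²] = 6.8 mA.

Triode; I_D = 6.80 mA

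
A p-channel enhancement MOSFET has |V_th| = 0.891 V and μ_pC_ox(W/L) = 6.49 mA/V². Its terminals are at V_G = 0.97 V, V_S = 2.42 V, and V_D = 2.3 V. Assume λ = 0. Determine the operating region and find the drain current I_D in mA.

V_SG = V_S − V_G = 2.42 − 0.97 = 1.45 V; V_SD = V_S − V_D = 2.42 − 2.3 = 0.12 V.
V_ov = V_SG − |V_th| = 1.45 − 0.891 = 0.559 V.
Since V_SD = 0.12 V < V_ov = 0.559 V, the device is in the triode region.
I_D = k_p [V_ov · V_SD − ½ V_SD²] = 6.49 × [0.559 × 0.12 − 0.5 × 0.12²] = 0.389 mA.

Triode; I_D = 0.389 mA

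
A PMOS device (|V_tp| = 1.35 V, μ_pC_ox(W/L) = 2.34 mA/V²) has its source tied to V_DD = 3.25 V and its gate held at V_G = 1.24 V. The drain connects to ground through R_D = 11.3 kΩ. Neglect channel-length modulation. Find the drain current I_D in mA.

I_D = 0.269 mA

V_SG = V_DD − V_G = 3.25 − 1.24 = 2.01 V, so V_ov = 2.01 − 1.35 = 0.66 V.
Assume saturation: I_D = ½ k_p V_ov² = 0.5 × 2.34 × 0.66² = 0.51 mA, giving V_SD = V_DD − I_D R_D = 3.25 − 0.51 × 11.3 = -2.51 V.
But -2.51 V < V_ov = 0.66 V, so the device is actually in triode.
In triode I_D = k_p[V_ov V_SD − ½ V_SD²] and I_D = (V_DD − V_SD)/R_D. Equating: 13.2 V_SD² − 18.45 V_SD + 3.25 = 0, giving V_SD = 0.207 V (the root below V_ov).
I_D = (3.25 − 0.207) / 11.3 = 0.269 mA.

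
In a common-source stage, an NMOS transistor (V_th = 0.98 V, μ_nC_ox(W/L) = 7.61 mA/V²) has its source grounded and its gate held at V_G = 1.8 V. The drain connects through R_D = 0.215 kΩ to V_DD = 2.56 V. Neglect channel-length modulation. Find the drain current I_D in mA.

I_D = 2.56 mA

V_GS = V_G = 1.8 V, so V_ov = 1.8 − 0.98 = 0.82 V.
Assume saturation: I_D = ½ k_n V_ov² = 0.5 × 7.61 × 0.82² = 2.56 mA, giving V_DS = V_DD − I_D R_D = 2.56 − 2.56 × 0.215 = 2.01 V.
V_DS = 2.01 V ≥ V_ov = 0.82 V, confirming saturation.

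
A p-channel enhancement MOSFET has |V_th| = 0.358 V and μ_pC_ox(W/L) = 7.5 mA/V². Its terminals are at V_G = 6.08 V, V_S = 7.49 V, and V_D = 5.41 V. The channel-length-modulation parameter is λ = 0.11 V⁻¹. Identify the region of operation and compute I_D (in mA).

Saturation; I_D = 5.10 mA

V_SG = V_S − V_G = 7.49 − 6.08 = 1.41 V; V_SD = V_S − V_D = 7.49 − 5.41 = 2.08 V.
V_ov = V_SG − |V_th| = 1.41 − 0.358 = 1.05 V.
Since V_SD = 2.08 V ≥ V_ov = 1.05 V, the device is in saturation.
I_D = ½ k_p V_ov² (1 + λ V_SD) = 0.5 × 7.5 × 1.05² × (1 + 0.11 × 2.08) = 5.1 mA.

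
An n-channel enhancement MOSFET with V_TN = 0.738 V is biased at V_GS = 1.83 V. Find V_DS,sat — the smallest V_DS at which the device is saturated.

V_DS,sat = 1.09 V

The boundary between triode and saturation is V_DS = V_GS − V_TN = V_ov.
V_ov = 1.83 − 0.738 = 1.09 V.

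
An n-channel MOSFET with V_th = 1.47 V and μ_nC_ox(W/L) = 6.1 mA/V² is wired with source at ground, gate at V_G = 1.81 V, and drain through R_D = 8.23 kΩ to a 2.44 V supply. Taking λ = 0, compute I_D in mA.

V_GS = V_G = 1.81 V, so V_ov = 1.81 − 1.47 = 0.34 V.
Assume saturation: I_D = ½ k_n V_ov² = 0.5 × 6.1 × 0.34² = 0.353 mA, giving V_DS = V_DD − I_D R_D = 2.44 − 0.353 × 8.23 = -0.462 V.
But -0.462 V < V_ov = 0.34 V, so the device is actually in triode.
In triode I_D = k_n[V_ov V_DS − ½ V_DS²] and I_D = (V_DD − V_DS)/R_D. Equating: 25.1 V_DS² − 18.07 V_DS + 2.44 = 0, giving V_DS = 0.18 V (the root below V_ov).
I_D = (2.44 − 0.18) / 8.23 = 0.275 mA.

I_D = 0.275 mA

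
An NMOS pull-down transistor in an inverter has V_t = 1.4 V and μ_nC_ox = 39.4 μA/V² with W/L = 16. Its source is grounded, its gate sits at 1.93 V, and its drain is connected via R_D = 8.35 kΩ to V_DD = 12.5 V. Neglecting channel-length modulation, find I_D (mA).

V_GS = V_G = 1.93 V, so V_ov = 1.93 − 1.4 = 0.53 V.
k_n = μ_nC_ox · (W/L) = 0.6304 mA/V².
Assume saturation: I_D = ½ k_n V_ov² = 0.5 × 0.6304 × 0.53² = 0.0885 mA, giving V_DS = V_DD − I_D R_D = 12.5 − 0.0885 × 8.35 = 11.8 V.
V_DS = 11.8 V ≥ V_ov = 0.53 V, confirming saturation.

I_D = 0.0885 mA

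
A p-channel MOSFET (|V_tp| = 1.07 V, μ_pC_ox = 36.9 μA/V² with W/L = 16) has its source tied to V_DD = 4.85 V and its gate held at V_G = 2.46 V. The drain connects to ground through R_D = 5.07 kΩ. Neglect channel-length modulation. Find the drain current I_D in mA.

V_SG = V_DD − V_G = 4.85 − 2.46 = 2.39 V, so V_ov = 2.39 − 1.07 = 1.32 V.
k_p = μ_pC_ox · (W/L) = 0.5904 mA/V².
Assume saturation: I_D = ½ k_p V_ov² = 0.5 × 0.5904 × 1.32² = 0.514 mA, giving V_SD = V_DD − I_D R_D = 4.85 − 0.514 × 5.07 = 2.24 V.
V_SD = 2.24 V ≥ V_ov = 1.32 V, confirming saturation.

I_D = 0.514 mA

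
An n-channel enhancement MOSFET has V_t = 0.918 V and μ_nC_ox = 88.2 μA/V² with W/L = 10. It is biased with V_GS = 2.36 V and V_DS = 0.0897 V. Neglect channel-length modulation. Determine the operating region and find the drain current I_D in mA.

k_n = μ_nC_ox · (W/L) = 0.882 mA/V².
V_ov = V_GS − V_t = 2.36 − 0.918 = 1.44 V.
Since V_DS = 0.0897 V < V_ov = 1.44 V, the device is in the triode region.
I_D = k_n [V_ov · V_DS − ½ V_DS²] = 0.882 × [1.44 × 0.0897 − 0.5 × 0.0897²] = 0.111 mA.

Triode; I_D = 0.111 mA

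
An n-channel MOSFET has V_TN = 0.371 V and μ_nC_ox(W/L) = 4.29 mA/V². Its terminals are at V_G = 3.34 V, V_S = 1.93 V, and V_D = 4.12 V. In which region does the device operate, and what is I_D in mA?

V_GS = V_G − V_S = 3.34 − 1.93 = 1.41 V; V_DS = V_D − V_S = 4.12 − 1.93 = 2.19 V.
V_ov = V_GS − V_TN = 1.41 − 0.371 = 1.04 V.
Since V_DS = 2.19 V ≥ V_ov = 1.04 V, the device is in saturation.
I_D = ½ k_n V_ov² = 0.5 × 4.29 × 1.04² = 2.32 mA.

Saturation; I_D = 2.32 mA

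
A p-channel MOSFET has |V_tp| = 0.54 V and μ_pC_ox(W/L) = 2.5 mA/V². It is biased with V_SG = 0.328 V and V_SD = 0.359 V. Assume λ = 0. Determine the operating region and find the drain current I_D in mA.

V_SG = 0.328 V < |V_tp| = 0.54 V, so the transistor is in cutoff.

Cutoff; I_D = 0 mA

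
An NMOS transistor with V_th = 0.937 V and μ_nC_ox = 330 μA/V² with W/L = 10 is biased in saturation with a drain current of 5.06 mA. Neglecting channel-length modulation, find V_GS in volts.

k_n = μ_nC_ox · (W/L) = 3.3 mA/V².
In saturation I_D = ½ k_n (V_GS − V_th)², so V_GS − V_th = √(2 I_D / k_n) = √(2 × 5.06 / 3.3) = 1.75 V.
V_GS = 0.937 + 1.75 = 2.69 V.

V_GS = 2.69 V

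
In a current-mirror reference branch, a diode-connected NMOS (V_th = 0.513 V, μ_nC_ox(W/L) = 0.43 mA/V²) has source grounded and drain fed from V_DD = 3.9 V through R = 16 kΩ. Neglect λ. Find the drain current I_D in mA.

I_D = 0.158 mA

With gate tied to drain, V_GS = V_DS ≥ V_GS − V_th, so the device is in saturation.
KCL at the drain: ½ k_n (V_GS − V_th)² = (V_DD − V_GS)/R.
Let x = V_GS − 0.513. Then 3.44 x² + x − 3.387 = 0, giving x = 0.858 V (positive root), so V_GS = 1.37 V.
I_D = (V_DD − V_GS)/R = (3.9 − 1.37) / 16 = 0.158 mA.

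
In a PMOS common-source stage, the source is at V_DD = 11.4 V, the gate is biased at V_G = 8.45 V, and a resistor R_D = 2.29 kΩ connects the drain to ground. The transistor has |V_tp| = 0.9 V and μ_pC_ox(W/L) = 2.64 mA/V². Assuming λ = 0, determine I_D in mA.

V_SG = V_DD − V_G = 11.4 − 8.45 = 2.95 V, so V_ov = 2.95 − 0.9 = 2.05 V.
Assume saturation: I_D = ½ k_p V_ov² = 0.5 × 2.64 × 2.05² = 5.55 mA, giving V_SD = V_DD − I_D R_D = 11.4 − 5.55 × 2.29 = -1.3 V.
But -1.3 V < V_ov = 2.05 V, so the device is actually in triode.
In triode I_D = k_p[V_ov V_SD − ½ V_SD²] and I_D = (V_DD − V_SD)/R_D. Equating: 3.02 V_SD² − 13.39 V_SD + 11.4 = 0, giving V_SD = 1.15 V (the root below V_ov).
I_D = (11.4 − 1.15) / 2.29 = 4.48 mA.

I_D = 4.48 mA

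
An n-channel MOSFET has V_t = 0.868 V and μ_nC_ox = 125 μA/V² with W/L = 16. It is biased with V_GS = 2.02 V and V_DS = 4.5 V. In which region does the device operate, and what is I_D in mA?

k_n = μ_nC_ox · (W/L) = 2 mA/V².
V_ov = V_GS − V_t = 2.02 − 0.868 = 1.15 V.
Since V_DS = 4.5 V ≥ V_ov = 1.15 V, the device is in saturation.
I_D = ½ k_n V_ov² = 0.5 × 2 × 1.15² = 1.33 mA.

Saturation; I_D = 1.33 mA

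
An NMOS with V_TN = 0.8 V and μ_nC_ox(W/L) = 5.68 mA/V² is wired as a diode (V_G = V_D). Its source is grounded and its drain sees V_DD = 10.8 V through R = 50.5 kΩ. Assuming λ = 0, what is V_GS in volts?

V_GS = 1.06 V

With gate tied to drain, V_GS = V_DS ≥ V_GS − V_TN, so the device is in saturation.
KCL at the drain: ½ k_n (V_GS − V_TN)² = (V_DD − V_GS)/R.
Let x = V_GS − 0.8. Then 143 x² + x − 10 = 0, giving x = 0.261 V (positive root), so V_GS = 1.06 V.
I_D = (V_DD − V_GS)/R = (10.8 − 1.06) / 50.5 = 0.193 mA.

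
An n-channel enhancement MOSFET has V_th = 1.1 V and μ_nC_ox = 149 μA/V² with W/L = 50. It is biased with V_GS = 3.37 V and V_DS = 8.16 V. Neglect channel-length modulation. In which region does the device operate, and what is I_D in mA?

Saturation; I_D = 19.2 mA

k_n = μ_nC_ox · (W/L) = 7.45 mA/V².
V_ov = V_GS − V_th = 3.37 − 1.1 = 2.27 V.
Since V_DS = 8.16 V ≥ V_ov = 2.27 V, the device is in saturation.
I_D = ½ k_n V_ov² = 0.5 × 7.45 × 2.27² = 19.2 mA.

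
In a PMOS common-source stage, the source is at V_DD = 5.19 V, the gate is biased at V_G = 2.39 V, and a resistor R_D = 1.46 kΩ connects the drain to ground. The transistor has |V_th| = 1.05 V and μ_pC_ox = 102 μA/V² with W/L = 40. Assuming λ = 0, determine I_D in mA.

V_SG = V_DD − V_G = 5.19 − 2.39 = 2.8 V, so V_ov = 2.8 − 1.05 = 1.75 V.
k_p = μ_pC_ox · (W/L) = 4.08 mA/V².
Assume saturation: I_D = ½ k_p V_ov² = 0.5 × 4.08 × 1.75² = 6.25 mA, giving V_SD = V_DD − I_D R_D = 5.19 − 6.25 × 1.46 = -3.93 V.
But -3.93 V < V_ov = 1.75 V, so the device is actually in triode.
In triode I_D = k_p[V_ov V_SD − ½ V_SD²] and I_D = (V_DD − V_SD)/R_D. Equating: 2.98 V_SD² − 11.42 V_SD + 5.19 = 0, giving V_SD = 0.527 V (the root below V_ov).
I_D = (5.19 − 0.527) / 1.46 = 3.19 mA.

I_D = 3.19 mA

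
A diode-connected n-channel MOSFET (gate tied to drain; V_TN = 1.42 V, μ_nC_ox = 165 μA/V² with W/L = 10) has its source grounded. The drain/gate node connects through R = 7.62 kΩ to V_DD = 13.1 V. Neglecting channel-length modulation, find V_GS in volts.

V_GS = 2.71 V

With gate tied to drain, V_GS = V_DS ≥ V_GS − V_TN, so the device is in saturation.
k_n = μ_nC_ox · (W/L) = 1.65 mA/V².
KCL at the drain: ½ k_n (V_GS − V_TN)² = (V_DD − V_GS)/R.
Let x = V_GS − 1.42. Then 6.29 x² + x − 11.68 = 0, giving x = 1.29 V (positive root), so V_GS = 2.71 V.
I_D = (V_DD − V_GS)/R = (13.1 − 2.71) / 7.62 = 1.36 mA.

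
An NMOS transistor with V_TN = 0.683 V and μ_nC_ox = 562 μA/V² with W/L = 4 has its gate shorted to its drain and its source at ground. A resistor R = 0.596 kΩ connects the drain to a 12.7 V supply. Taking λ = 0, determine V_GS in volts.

With gate tied to drain, V_GS = V_DS ≥ V_GS − V_TN, so the device is in saturation.
k_n = μ_nC_ox · (W/L) = 2.248 mA/V².
KCL at the drain: ½ k_n (V_GS − V_TN)² = (V_DD − V_GS)/R.
Let x = V_GS − 0.683. Then 0.67 x² + x − 12.02 = 0, giving x = 3.55 V (positive root), so V_GS = 4.24 V.
I_D = (V_DD − V_GS)/R = (12.7 − 4.24) / 0.596 = 14.2 mA.

V_GS = 4.24 V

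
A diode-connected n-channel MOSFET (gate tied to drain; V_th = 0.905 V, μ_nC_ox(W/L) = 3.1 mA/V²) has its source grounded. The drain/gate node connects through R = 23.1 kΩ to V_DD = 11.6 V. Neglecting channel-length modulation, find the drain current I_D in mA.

I_D = 0.440 mA

With gate tied to drain, V_GS = V_DS ≥ V_GS − V_th, so the device is in saturation.
KCL at the drain: ½ k_n (V_GS − V_th)² = (V_DD − V_GS)/R.
Let x = V_GS − 0.905. Then 35.8 x² + x − 10.7 = 0, giving x = 0.533 V (positive root), so V_GS = 1.44 V.
I_D = (V_DD − V_GS)/R = (11.6 − 1.44) / 23.1 = 0.44 mA.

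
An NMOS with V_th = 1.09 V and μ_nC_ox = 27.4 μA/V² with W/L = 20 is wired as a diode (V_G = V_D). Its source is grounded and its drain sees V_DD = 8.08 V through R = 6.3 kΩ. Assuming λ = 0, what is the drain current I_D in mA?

I_D = 0.833 mA

With gate tied to drain, V_GS = V_DS ≥ V_GS − V_th, so the device is in saturation.
k_n = μ_nC_ox · (W/L) = 0.548 mA/V².
KCL at the drain: ½ k_n (V_GS − V_th)² = (V_DD − V_GS)/R.
Let x = V_GS − 1.09. Then 1.73 x² + x − 6.99 = 0, giving x = 1.74 V (positive root), so V_GS = 2.83 V.
I_D = (V_DD − V_GS)/R = (8.08 − 2.83) / 6.3 = 0.833 mA.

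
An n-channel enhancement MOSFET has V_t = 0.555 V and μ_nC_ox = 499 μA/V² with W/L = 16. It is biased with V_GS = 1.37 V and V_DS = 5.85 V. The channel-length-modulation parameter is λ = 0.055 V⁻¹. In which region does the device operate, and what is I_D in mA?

Saturation; I_D = 3.50 mA

k_n = μ_nC_ox · (W/L) = 7.984 mA/V².
V_ov = V_GS − V_t = 1.37 − 0.555 = 0.815 V.
Since V_DS = 5.85 V ≥ V_ov = 0.815 V, the device is in saturation.
I_D = ½ k_n V_ov² (1 + λ V_DS) = 0.5 × 7.984 × 0.815² × (1 + 0.055 × 5.85) = 3.5 mA.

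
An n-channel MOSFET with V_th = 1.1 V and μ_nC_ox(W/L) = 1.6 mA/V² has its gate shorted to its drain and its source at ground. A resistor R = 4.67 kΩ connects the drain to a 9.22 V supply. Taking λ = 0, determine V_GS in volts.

V_GS = 2.45 V

With gate tied to drain, V_GS = V_DS ≥ V_GS − V_th, so the device is in saturation.
KCL at the drain: ½ k_n (V_GS − V_th)² = (V_DD − V_GS)/R.
Let x = V_GS − 1.1. Then 3.74 x² + x − 8.12 = 0, giving x = 1.35 V (positive root), so V_GS = 2.45 V.
I_D = (V_DD − V_GS)/R = (9.22 − 2.45) / 4.67 = 1.45 mA.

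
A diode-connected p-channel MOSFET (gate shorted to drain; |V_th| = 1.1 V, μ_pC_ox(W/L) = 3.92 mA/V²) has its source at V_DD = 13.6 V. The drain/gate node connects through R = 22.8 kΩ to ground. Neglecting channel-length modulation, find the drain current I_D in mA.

With gate tied to drain, V_SG = V_SD ≥ V_SG − |V_th|, so the device is in saturation.
KCL at the drain: ½ k_p (V_SG − |V_th|)² = (V_DD − V_SG)/R.
Let x = V_SG − 1.1. Then 44.7 x² + x − 12.5 = 0, giving x = 0.518 V (positive root), so V_SG = 1.62 V.
I_D = (V_DD − V_SG)/R = (13.6 − 1.62) / 22.8 = 0.526 mA.

I_D = 0.526 mA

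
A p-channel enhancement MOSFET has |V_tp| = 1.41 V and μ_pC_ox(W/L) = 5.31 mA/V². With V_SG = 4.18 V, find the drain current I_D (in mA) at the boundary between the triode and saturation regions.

I_D = 20.4 mA

At the boundary V_SD = V_ov = V_SG − |V_tp| = 4.18 − 1.41 = 2.77 V.
I_D = ½ k_p V_ov² = 0.5 × 5.31 × 2.77² = 20.4 mA.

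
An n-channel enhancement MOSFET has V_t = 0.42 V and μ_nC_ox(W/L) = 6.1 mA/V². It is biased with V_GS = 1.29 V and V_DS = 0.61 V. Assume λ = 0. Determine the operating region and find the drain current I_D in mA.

V_ov = V_GS − V_t = 1.29 − 0.42 = 0.87 V.
Since V_DS = 0.61 V < V_ov = 0.87 V, the device is in the triode region.
I_D = k_n [V_ov · V_DS − ½ V_DS²] = 6.1 × [0.87 × 0.61 − 0.5 × 0.61²] = 2.1 mA.

Triode; I_D = 2.10 mA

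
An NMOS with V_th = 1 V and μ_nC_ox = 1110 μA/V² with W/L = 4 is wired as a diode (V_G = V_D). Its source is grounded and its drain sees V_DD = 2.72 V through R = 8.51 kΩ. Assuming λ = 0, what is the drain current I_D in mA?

I_D = 0.170 mA

With gate tied to drain, V_GS = V_DS ≥ V_GS − V_th, so the device is in saturation.
k_n = μ_nC_ox · (W/L) = 4.44 mA/V².
KCL at the drain: ½ k_n (V_GS − V_th)² = (V_DD − V_GS)/R.
Let x = V_GS − 1. Then 18.9 x² + x − 1.72 = 0, giving x = 0.276 V (positive root), so V_GS = 1.28 V.
I_D = (V_DD − V_GS)/R = (2.72 − 1.28) / 8.51 = 0.17 mA.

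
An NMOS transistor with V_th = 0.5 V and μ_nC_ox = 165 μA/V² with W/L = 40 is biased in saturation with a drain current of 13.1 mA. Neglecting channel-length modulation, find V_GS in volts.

V_GS = 2.49 V

k_n = μ_nC_ox · (W/L) = 6.6 mA/V².
In saturation I_D = ½ k_n (V_GS − V_th)², so V_GS − V_th = √(2 I_D / k_n) = √(2 × 13.1 / 6.6) = 1.99 V.
V_GS = 0.5 + 1.99 = 2.49 V.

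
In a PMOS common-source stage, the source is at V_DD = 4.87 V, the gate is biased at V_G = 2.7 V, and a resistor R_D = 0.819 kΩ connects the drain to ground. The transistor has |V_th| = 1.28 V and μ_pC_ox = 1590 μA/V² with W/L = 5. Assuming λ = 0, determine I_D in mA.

I_D = 3.15 mA

V_SG = V_DD − V_G = 4.87 − 2.7 = 2.17 V, so V_ov = 2.17 − 1.28 = 0.89 V.
k_p = μ_pC_ox · (W/L) = 7.95 mA/V².
Assume saturation: I_D = ½ k_p V_ov² = 0.5 × 7.95 × 0.89² = 3.15 mA, giving V_SD = V_DD − I_D R_D = 4.87 − 3.15 × 0.819 = 2.29 V.
V_SD = 2.29 V ≥ V_ov = 0.89 V, confirming saturation.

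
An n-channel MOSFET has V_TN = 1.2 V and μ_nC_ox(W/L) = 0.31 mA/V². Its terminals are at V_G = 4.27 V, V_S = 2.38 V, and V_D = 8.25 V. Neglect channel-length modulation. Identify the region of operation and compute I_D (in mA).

Saturation; I_D = 0.0738 mA

V_GS = V_G − V_S = 4.27 − 2.38 = 1.89 V; V_DS = V_D − V_S = 8.25 − 2.38 = 5.87 V.
V_ov = V_GS − V_TN = 1.89 − 1.2 = 0.69 V.
Since V_DS = 5.87 V ≥ V_ov = 0.69 V, the device is in saturation.
I_D = ½ k_n V_ov² = 0.5 × 0.31 × 0.69² = 0.0738 mA.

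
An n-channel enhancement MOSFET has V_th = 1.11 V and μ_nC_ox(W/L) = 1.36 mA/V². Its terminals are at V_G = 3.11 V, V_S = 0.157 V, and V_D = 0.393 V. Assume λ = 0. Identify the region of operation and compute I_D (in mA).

V_GS = V_G − V_S = 3.11 − 0.157 = 2.95 V; V_DS = V_D − V_S = 0.393 − 0.157 = 0.236 V.
V_ov = V_GS − V_th = 2.95 − 1.11 = 1.84 V.
Since V_DS = 0.236 V < V_ov = 1.84 V, the device is in the triode region.
I_D = k_n [V_ov · V_DS − ½ V_DS²] = 1.36 × [1.84 × 0.236 − 0.5 × 0.236²] = 0.554 mA.

Triode; I_D = 0.554 mA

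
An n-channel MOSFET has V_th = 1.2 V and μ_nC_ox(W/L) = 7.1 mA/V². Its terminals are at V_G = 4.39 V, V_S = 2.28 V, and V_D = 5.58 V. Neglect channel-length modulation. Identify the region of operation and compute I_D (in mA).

V_GS = V_G − V_S = 4.39 − 2.28 = 2.11 V; V_DS = V_D − V_S = 5.58 − 2.28 = 3.3 V.
V_ov = V_GS − V_th = 2.11 − 1.2 = 0.91 V.
Since V_DS = 3.3 V ≥ V_ov = 0.91 V, the device is in saturation.
I_D = ½ k_n V_ov² = 0.5 × 7.1 × 0.91² = 2.94 mA.

Saturation; I_D = 2.94 mA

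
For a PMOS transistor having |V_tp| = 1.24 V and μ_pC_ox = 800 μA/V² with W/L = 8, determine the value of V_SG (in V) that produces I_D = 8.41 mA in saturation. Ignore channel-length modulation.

V_SG = 2.86 V

k_p = μ_pC_ox · (W/L) = 6.4 mA/V².
In saturation I_D = ½ k_p (V_SG − |V_tp|)², so V_SG − |V_tp| = √(2 I_D / k_p) = √(2 × 8.41 / 6.4) = 1.62 V.
V_SG = 1.24 + 1.62 = 2.86 V.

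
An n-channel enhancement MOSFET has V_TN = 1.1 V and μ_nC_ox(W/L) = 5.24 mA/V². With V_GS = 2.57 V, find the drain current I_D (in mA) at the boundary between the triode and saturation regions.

At the boundary V_DS = V_ov = V_GS − V_TN = 2.57 − 1.1 = 1.47 V.
I_D = ½ k_n V_ov² = 0.5 × 5.24 × 1.47² = 5.66 mA.

I_D = 5.66 mA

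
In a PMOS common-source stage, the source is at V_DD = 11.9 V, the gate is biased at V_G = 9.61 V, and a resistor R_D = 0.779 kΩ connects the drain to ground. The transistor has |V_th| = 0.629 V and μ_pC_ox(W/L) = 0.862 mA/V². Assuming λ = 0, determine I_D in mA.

V_SG = V_DD − V_G = 11.9 − 9.61 = 2.29 V, so V_ov = 2.29 − 0.629 = 1.66 V.
Assume saturation: I_D = ½ k_p V_ov² = 0.5 × 0.862 × 1.66² = 1.19 mA, giving V_SD = V_DD − I_D R_D = 11.9 − 1.19 × 0.779 = 11 V.
V_SD = 11 V ≥ V_ov = 1.66 V, confirming saturation.

I_D = 1.19 mA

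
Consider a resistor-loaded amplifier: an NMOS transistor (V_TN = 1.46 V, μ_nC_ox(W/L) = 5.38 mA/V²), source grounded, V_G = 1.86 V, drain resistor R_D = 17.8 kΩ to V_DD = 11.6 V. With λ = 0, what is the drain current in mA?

I_D = 0.430 mA

V_GS = V_G = 1.86 V, so V_ov = 1.86 − 1.46 = 0.4 V.
Assume saturation: I_D = ½ k_n V_ov² = 0.5 × 5.38 × 0.4² = 0.43 mA, giving V_DS = V_DD − I_D R_D = 11.6 − 0.43 × 17.8 = 3.94 V.
V_DS = 3.94 V ≥ V_ov = 0.4 V, confirming saturation.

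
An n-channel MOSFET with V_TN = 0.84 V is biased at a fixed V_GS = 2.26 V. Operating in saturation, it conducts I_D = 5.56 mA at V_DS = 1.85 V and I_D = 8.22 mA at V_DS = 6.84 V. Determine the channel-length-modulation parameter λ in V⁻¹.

With V_GS fixed, I_D ∝ (1 + λ V_DS) in saturation, so I_D2/I_D1 = (1 + λ V_DS2)/(1 + λ V_DS1).
8.22/5.56 = 1.478 = (1 + 6.84 λ)/(1 + 1.85 λ).
Solving: λ (I_D1 V_DS2 − I_D2 V_DS1) = I_D2 − I_D1, so λ = (8.22 − 5.56) / (5.56 × 6.84 − 8.22 × 1.85) = 2.66 / 22.8 = 0.117 V⁻¹.

λ = 0.117 V⁻¹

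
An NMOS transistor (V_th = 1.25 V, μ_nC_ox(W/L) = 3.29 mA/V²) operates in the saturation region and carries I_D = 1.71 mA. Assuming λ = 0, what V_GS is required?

V_GS = 2.27 V

In saturation I_D = ½ k_n (V_GS − V_th)², so V_GS − V_th = √(2 I_D / k_n) = √(2 × 1.71 / 3.29) = 1.02 V.
V_GS = 1.25 + 1.02 = 2.27 V.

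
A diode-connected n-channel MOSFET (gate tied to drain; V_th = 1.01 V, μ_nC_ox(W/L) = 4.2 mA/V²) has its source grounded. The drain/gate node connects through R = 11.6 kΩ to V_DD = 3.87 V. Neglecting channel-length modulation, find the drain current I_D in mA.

I_D = 0.219 mA

With gate tied to drain, V_GS = V_DS ≥ V_GS − V_th, so the device is in saturation.
KCL at the drain: ½ k_n (V_GS − V_th)² = (V_DD − V_GS)/R.
Let x = V_GS − 1.01. Then 24.4 x² + x − 2.86 = 0, giving x = 0.323 V (positive root), so V_GS = 1.33 V.
I_D = (V_DD − V_GS)/R = (3.87 − 1.33) / 11.6 = 0.219 mA.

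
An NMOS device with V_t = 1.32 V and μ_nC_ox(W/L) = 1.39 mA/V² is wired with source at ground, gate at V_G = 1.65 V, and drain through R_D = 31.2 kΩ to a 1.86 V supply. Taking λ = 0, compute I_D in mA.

V_GS = V_G = 1.65 V, so V_ov = 1.65 − 1.32 = 0.33 V.
Assume saturation: I_D = ½ k_n V_ov² = 0.5 × 1.39 × 0.33² = 0.0757 mA, giving V_DS = V_DD − I_D R_D = 1.86 − 0.0757 × 31.2 = -0.501 V.
But -0.501 V < V_ov = 0.33 V, so the device is actually in triode.
In triode I_D = k_n[V_ov V_DS − ½ V_DS²] and I_D = (V_DD − V_DS)/R_D. Equating: 21.7 V_DS² − 15.31 V_DS + 1.86 = 0, giving V_DS = 0.156 V (the root below V_ov).
I_D = (1.86 − 0.156) / 31.2 = 0.0546 mA.

I_D = 0.0546 mA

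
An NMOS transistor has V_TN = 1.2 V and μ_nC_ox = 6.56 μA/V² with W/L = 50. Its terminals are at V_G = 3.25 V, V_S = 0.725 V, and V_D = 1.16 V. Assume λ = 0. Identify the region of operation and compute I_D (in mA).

Triode; I_D = 0.158 mA

V_GS = V_G − V_S = 3.25 − 0.725 = 2.52 V; V_DS = V_D − V_S = 1.16 − 0.725 = 0.435 V.
k_n = μ_nC_ox · (W/L) = 0.328 mA/V².
V_ov = V_GS − V_TN = 2.52 − 1.2 = 1.32 V.
Since V_DS = 0.435 V < V_ov = 1.32 V, the device is in the triode region.
I_D = k_n [V_ov · V_DS − ½ V_DS²] = 0.328 × [1.32 × 0.435 − 0.5 × 0.435²] = 0.158 mA.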